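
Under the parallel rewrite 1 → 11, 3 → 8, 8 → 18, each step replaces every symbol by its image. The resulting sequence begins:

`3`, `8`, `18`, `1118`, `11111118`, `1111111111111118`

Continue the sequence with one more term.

Replace each of the 16 characters of 1111111111111118 in place — 11 11 11 11 11 11 11 11 11 11 11 11 11 11 11 18 — and concatenate.

11111111111111111111111111111118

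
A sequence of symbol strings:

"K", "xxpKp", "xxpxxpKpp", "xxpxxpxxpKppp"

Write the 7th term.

xxpxxpxxpxxpxxpxxpKpppppp

Every step adds xxp to the front and p to the end of the previous string.
From xxpxxpxxpKppp, 3 further steps: xxpxxpxxpKppp → xxpxxpxxpxxpKpppp → xxpxxpxxpxxpxxpKppppp → (answer).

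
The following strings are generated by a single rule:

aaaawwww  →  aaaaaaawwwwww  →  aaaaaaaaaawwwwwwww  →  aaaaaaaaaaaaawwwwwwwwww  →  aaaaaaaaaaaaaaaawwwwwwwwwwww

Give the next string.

aaaaaaaaaaaaaaaaaaawwwwwwwwwwwwww

Each string has the form a^{3n+1} w^{2n+2} (n = 1, 2, …).
For the next term, n = 6, so the run lengths are 19, 14.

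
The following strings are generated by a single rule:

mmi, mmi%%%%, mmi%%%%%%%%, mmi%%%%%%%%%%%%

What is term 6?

Each term is the previous one with %%%% appended.
From mmi%%%%%%%%%%%%, 2 further steps: mmi%%%%%%%%%%%% → mmi%%%%%%%%%%%%%%%% → (answer).

mmi%%%%%%%%%%%%%%%%%%%%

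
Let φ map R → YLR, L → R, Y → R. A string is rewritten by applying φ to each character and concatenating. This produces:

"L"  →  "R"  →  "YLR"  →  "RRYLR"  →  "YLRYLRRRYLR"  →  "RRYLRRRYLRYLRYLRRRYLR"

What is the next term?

YLRYLRRRYLRYLRYLRRRYLRRRYLRRRYLRYLRYLRRRYLR

Replace each of the 21 characters of RRYLRRRYLRYLRYLRRRYLR in place — YLR YLR R R YLR YLR YLR R R YLR R R YLR R R YLR YLR YLR R R YLR — and concatenate.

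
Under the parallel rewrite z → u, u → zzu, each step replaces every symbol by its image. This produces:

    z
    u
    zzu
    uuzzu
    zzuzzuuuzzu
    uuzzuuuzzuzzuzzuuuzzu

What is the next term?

Rewriting the 21 symbols of uuzzuuuzzuzzuzzuuuzzu one by one yields zzu zzu u u zzu zzu zzu u u zzu u u zzu u u zzu zzu zzu u u zzu; concatenated:

zzuzzuuuzzuzzuzzuuuzzuuuzzuuuzzuzzuzzuuuzzu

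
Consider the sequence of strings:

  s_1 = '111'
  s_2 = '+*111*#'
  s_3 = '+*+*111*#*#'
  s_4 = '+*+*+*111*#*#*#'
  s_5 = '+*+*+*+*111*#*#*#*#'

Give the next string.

Every step adds +* to the front and *# to the end of the previous string.
One more step from +*+*+*+*111*#*#*#*# gives the answer.

+*+*+*+*+*111*#*#*#*#*#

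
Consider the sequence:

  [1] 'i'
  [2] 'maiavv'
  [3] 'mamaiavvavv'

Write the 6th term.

mamamamamaiavvavvavvavvavv

Each term wraps the previous one in ma on the left and avv on the right.
From mamaiavvavv, 3 further steps: mamaiavvavv → mamamaiavvavvavv → mamamamaiavvavvavvavv → (answer).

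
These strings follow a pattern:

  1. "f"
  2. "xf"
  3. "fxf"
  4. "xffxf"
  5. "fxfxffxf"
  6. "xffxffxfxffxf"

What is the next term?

fxfxffxfxffxffxfxffxf

From term 3 onward, concatenate the second-to-last term with the last: f·xf = fxf, xf·fxf = xffxf, …
The next term joins fxfxffxf and xffxffxfxffxf.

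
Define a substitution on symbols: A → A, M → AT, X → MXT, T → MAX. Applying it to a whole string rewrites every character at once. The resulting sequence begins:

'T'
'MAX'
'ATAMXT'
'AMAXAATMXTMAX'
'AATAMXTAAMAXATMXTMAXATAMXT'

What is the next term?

AAMAXAATMXTMAXAAATAMXTAMAXATMXTMAXATAMXTAMAXAATMXTMAX

Replace each of the 26 characters of AATAMXTAAMAXATMXTMAXATAMXT in place — A A MAX A AT MXT MAX A A AT A MXT A MAX AT MXT MAX AT A MXT A MAX A AT MXT MAX — and concatenate.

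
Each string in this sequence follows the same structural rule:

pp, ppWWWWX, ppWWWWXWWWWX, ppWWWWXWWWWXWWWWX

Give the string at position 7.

Every step adds WWWWX to the end: s(k+1) = s(k)·WWWWX.
From ppWWWWXWWWWXWWWWX, 3 further steps: ppWWWWXWWWWXWWWWX → ppWWWWXWWWWXWWWWXWWWWX → ppWWWWXWWWWXWWWWXWWWWXWWWWX → (answer).

ppWWWWXWWWWXWWWWXWWWWXWWWWXWWWWX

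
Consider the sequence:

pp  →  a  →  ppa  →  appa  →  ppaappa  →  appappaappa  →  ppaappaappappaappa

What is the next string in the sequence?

Each term (from the third on) is the two preceding terms concatenated in order: term 3 = pp·a = ppa.
Continuing: appappaappa · ppaappaappappaappa gives term 8.

appappaappappaappaappappaappa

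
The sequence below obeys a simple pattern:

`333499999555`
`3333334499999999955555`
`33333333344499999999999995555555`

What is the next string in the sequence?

Reading off run lengths: 3 runs 3, 6, 9; 4 runs 1, 2, 3; 9 runs 5, 9, 13; 5 runs 3, 5, 7 — each is linear in n (n = 1, 2, …).
For the next term, n = 4, so the run lengths are 12, 4, 17, 9.

333333333333444499999999999999999555555555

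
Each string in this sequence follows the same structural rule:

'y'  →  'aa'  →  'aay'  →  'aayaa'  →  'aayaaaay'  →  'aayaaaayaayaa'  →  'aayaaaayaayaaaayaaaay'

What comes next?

aayaaaayaayaaaayaaaayaayaaaayaayaa

Each term (from the third on) is the previous term followed by the one before it: term 3 = aa·y = aay.
So term 8 is aayaaaayaayaaaayaaaay·aayaaaayaayaa.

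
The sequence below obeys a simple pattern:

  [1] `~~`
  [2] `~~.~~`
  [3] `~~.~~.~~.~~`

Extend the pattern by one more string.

~~.~~.~~.~~.~~.~~.~~.~~

Each string is two copies of the previous one joined by '.'.
So the next term is two copies of ~~.~~.~~.~~ with '.' between the halves.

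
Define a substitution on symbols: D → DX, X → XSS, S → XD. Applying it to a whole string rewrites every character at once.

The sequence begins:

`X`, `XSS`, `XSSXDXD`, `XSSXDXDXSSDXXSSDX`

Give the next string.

Rewriting the 17 symbols of XSSXDXDXSSDXXSSDX one by one yields XSS XD XD XSS DX XSS DX XSS XD XD DX XSS XSS XD XD DX XSS; concatenated:

XSSXDXDXSSDXXSSDXXSSXDXDDXXSSXSSXDXDDXXSS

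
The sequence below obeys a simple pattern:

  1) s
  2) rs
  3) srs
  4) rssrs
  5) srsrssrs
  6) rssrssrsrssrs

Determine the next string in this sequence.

srsrssrsrssrssrsrssrs

This is a Fibonacci-style word recurrence s(k) = s(k−2)·s(k−1): e.g. s·rs = srs.
Continuing: srsrssrs · rssrssrsrssrs gives term 7.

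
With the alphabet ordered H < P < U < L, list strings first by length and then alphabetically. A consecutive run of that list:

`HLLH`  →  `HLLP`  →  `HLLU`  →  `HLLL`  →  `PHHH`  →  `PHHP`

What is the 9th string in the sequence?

PHPH

Stepping forward 3 times from PHHP: PHHP → PHHU → PHHL, then the target.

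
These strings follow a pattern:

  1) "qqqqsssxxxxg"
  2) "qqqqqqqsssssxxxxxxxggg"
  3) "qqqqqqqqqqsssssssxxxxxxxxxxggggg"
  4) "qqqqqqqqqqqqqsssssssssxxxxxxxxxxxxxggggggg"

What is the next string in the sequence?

qqqqqqqqqqqqqqqqsssssssssssxxxxxxxxxxxxxxxxggggggggg

Each string has the form q^{3n+1} s^{2n+1} x^{3n+1} g^{2n-1} (n = 1, 2, …).
For the next term, n = 5, so the run lengths are 16, 11, 16, 9.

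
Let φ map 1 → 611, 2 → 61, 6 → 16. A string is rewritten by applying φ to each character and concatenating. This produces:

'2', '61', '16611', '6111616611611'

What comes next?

φ(6111616611611) expands symbol-by-symbol to 16 611 611 611 16 611 16 16 611 611 16 611 611; joining the 13 pieces gives the next term.

1661161161116611161661161116611611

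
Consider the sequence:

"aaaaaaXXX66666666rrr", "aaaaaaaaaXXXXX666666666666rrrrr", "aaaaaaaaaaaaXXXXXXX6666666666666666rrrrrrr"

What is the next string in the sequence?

Reading off run lengths: a runs 6, 9, 12; X runs 3, 5, 7; 6 runs 8, 12, 16; r runs 3, 5, 7 — each is linear in n, where the shown terms are n = 2, 3, 4.
For the next term, n = 5, so the run lengths are 15, 9, 20, 9.

aaaaaaaaaaaaaaaXXXXXXXXX66666666666666666666rrrrrrrrr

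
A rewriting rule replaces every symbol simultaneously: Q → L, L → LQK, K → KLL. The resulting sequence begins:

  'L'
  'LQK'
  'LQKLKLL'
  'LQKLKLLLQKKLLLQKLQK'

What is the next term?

LQKLKLLLQKKLLLQKLQKLQKLKLLKLLLQKLQKLQKLKLLLQKLKLL

Applying the rule to each of the 19 symbols of LQKLKLLLQKKLLLQKLQK gives the pieces LQK L KLL LQK KLL LQK LQK LQK L KLL KLL LQK LQK LQK L KLL LQK L KLL, which concatenate to the answer.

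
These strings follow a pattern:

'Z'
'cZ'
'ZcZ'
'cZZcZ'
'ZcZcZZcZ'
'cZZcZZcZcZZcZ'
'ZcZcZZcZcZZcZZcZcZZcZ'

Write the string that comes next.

Each term (from the third on) is the two preceding terms concatenated in order: term 3 = Z·cZ = ZcZ.
The next term joins cZZcZZcZcZZcZ and ZcZcZZcZcZZcZZcZcZZcZ.

cZZcZZcZcZZcZZcZcZZcZcZZcZZcZcZZcZ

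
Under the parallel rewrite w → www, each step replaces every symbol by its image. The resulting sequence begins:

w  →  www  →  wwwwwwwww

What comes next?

wwwwwwwwwwwwwwwwwwwwwwwwwww

Expanding wwwwwwwww: w→www, w→www, w→www, w→www, w→www, w→www, w→www, w→www, w→www. Concatenated: www www www www www www www www www.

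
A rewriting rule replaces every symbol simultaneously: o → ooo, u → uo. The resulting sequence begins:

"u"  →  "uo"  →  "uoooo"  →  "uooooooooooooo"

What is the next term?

uoooooooooooooooooooooooooooooooooooooooo

Replace each of the 14 characters of uooooooooooooo in place — uo ooo ooo ooo ooo ooo ooo ooo ooo ooo ooo ooo ooo ooo — and concatenate.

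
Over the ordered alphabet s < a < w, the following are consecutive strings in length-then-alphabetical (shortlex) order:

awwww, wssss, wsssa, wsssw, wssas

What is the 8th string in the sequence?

wssws

Continuing the enumeration 3 steps past wssas: wssas → wssaa → wssaw → (answer).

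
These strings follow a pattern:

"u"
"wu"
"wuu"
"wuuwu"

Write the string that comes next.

Each term (from the third on) is the previous term followed by the one before it: term 3 = wu·u = wuu.
Continuing: wuuwu · wuu gives term 5.

wuuwuwuu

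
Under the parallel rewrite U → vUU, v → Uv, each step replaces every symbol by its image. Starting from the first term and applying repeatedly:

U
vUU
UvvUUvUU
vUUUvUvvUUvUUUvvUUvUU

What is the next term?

UvvUUvUUvUUUvvUUUvUvvUUvUUUvvUUvUUvUUUvUvvUUvUUUvvUUvUU

φ(vUUUvUvvUUvUUUvvUUvUU) expands symbol-by-symbol to Uv vUU vUU vUU Uv vUU Uv Uv vUU vUU Uv vUU vUU vUU Uv Uv vUU vUU Uv vUU vUU; joining the 21 pieces gives the next term.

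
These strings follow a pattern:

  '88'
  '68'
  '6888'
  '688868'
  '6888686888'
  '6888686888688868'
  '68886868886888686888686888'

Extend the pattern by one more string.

688868688868886868886868886888686888688868

Each term (from the third on) is the previous term followed by the one before it: term 3 = 68·88 = 6888.
The next term joins 68886868886888686888686888 and 6888686888688868.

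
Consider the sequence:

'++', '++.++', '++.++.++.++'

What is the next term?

s(k+1) = s(k)·.·s(k) — each term doubles the last with '.' between the halves.
So the next term is two copies of ++.++.++.++ with '.' between the halves.

++.++.++.++.++.++.++.++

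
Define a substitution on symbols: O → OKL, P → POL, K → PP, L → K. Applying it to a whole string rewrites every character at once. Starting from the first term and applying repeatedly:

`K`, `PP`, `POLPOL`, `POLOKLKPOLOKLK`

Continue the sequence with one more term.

POLOKLKOKLPPKPPPOLOKLKOKLPPKPP

Applying the rule to each of the 14 symbols of POLOKLKPOLOKLK gives the pieces POL OKL K OKL PP K PP POL OKL K OKL PP K PP, which concatenate to the answer.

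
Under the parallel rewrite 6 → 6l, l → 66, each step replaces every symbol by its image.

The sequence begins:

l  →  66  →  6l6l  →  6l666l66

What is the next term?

Rewriting each symbol of 6l666l66: 6→6l, l→66, 6→6l, 6→6l, 6→6l, l→66, 6→6l, 6→6l, which concatenates to 6l 66 6l 6l 6l 66 6l 6l.

6l666l6l6l666l6l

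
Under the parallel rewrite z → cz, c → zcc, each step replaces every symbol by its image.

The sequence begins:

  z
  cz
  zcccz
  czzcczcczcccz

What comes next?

zccczczzcczccczzcczccczzcczcczcccz

φ(czzcczcczcccz) expands symbol-by-symbol to zcc cz cz zcc zcc cz zcc zcc cz zcc zcc zcc cz; joining the 13 pieces gives the next term.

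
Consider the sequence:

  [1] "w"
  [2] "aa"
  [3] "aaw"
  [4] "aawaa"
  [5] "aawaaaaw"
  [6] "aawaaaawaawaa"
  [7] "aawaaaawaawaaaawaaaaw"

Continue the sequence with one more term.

From term 3 onward, concatenate the last term with the second-to-last: aa·w = aaw, aaw·aa = aawaa, …
Continuing: aawaaaawaawaaaawaaaaw · aawaaaawaawaa gives term 8.

aawaaaawaawaaaawaaaawaawaaaawaawaa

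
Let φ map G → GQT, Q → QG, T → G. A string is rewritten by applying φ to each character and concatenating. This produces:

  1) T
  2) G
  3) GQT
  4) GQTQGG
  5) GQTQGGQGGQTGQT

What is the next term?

Applying the rule to each of the 14 symbols of GQTQGGQGGQTGQT gives the pieces GQT QG G QG GQT GQT QG GQT GQT QG G GQT QG G, which concatenate to the answer.

GQTQGGQGGQTGQTQGGQTGQTQGGGQTQGG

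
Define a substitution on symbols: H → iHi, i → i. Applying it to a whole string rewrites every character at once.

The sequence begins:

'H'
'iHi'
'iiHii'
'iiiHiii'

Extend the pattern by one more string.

Rewriting each symbol of iiiHiii: i→i, i→i, i→i, H→iHi, i→i, i→i, i→i, which concatenates to i i i iHi i i i.

iiiiHiiii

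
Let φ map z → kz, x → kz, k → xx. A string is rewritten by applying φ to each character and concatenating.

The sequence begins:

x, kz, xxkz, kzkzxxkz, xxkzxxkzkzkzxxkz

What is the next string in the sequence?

Applying the rule to each of the 16 symbols of xxkzxxkzkzkzxxkz gives the pieces kz kz xx kz kz kz xx kz xx kz xx kz kz kz xx kz, which concatenate to the answer.

kzkzxxkzkzkzxxkzxxkzxxkzkzkzxxkz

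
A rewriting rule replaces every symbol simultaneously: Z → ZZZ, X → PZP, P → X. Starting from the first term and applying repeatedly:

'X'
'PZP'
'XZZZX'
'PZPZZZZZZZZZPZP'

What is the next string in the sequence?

Applying the rule to each of the 15 symbols of PZPZZZZZZZZZPZP gives the pieces X ZZZ X ZZZ ZZZ ZZZ ZZZ ZZZ ZZZ ZZZ ZZZ ZZZ X ZZZ X, which concatenate to the answer.

XZZZXZZZZZZZZZZZZZZZZZZZZZZZZZZZXZZZX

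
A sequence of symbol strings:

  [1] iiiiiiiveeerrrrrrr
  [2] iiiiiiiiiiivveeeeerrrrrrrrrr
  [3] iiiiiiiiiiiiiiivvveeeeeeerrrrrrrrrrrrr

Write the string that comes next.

Reading off run lengths: i runs 7, 11, 15; v runs 1, 2, 3; e runs 3, 5, 7; r runs 7, 10, 13 — each is linear in n, where the shown terms are n = 2, 3, 4.
At n = 5 the blocks have lengths 19, 4, 9, 16.

iiiiiiiiiiiiiiiiiiivvvveeeeeeeeerrrrrrrrrrrrrrrr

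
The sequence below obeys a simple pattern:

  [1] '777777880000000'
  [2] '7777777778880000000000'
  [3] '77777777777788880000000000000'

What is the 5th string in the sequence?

Each string has the form 7^{3n} 8^{n} 0^{3n+1}, where the shown terms are n = 2, 3, 4.
At n = 6 the blocks have lengths 18, 6, 19.

7777777777777777778888880000000000000000000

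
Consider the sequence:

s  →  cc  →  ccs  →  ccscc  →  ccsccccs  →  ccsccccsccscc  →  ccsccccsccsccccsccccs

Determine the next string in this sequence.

From term 3 onward, concatenate the last term with the second-to-last: cc·s = ccs, ccs·cc = ccscc, …
Continuing: ccsccccsccsccccsccccs · ccsccccsccscc gives term 8.

ccsccccsccsccccsccccsccsccccsccscc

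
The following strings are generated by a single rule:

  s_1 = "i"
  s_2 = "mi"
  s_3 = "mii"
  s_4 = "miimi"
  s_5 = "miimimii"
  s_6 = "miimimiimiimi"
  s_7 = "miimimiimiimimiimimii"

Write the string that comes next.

miimimiimiimimiimimiimiimimiimiimi

This is a Fibonacci-style word recurrence s(k) = s(k−1)·s(k−2): e.g. mi·i = mii.
Continuing: miimimiimiimimiimimii · miimimiimiimi gives term 8.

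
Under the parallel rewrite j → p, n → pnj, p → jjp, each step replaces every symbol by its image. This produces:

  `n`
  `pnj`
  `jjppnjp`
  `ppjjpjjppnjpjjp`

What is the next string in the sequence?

Rewriting the 15 symbols of ppjjpjjppnjpjjp one by one yields jjp jjp p p jjp p p jjp jjp pnj p jjp p p jjp; concatenated:

jjpjjpppjjpppjjpjjppnjpjjpppjjp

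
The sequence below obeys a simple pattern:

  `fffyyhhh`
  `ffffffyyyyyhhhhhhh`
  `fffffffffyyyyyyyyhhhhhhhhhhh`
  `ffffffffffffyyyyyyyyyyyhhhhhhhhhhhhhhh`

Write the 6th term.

Each string has the form f^{3n} y^{3n-1} h^{4n-1} (n = 1, 2, …).
Setting n = 6 gives 18, 17, 23 characters in each block.

ffffffffffffffffffyyyyyyyyyyyyyyyyyhhhhhhhhhhhhhhhhhhhhhhh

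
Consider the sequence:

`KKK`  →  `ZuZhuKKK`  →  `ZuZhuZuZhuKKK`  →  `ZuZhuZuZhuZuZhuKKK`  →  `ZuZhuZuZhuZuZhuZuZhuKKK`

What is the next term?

Each term is the previous one with ZuZhu prepended.
So the next term is ZuZhu·ZuZhuZuZhuZuZhuZuZhuKKK.

ZuZhuZuZhuZuZhuZuZhuZuZhuKKK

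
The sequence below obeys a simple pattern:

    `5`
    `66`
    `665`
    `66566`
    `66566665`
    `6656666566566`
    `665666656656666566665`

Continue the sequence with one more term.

This is a Fibonacci-style word recurrence s(k) = s(k−1)·s(k−2): e.g. 66·5 = 665.
The next term joins 665666656656666566665 and 6656666566566.

6656666566566665666656656666566566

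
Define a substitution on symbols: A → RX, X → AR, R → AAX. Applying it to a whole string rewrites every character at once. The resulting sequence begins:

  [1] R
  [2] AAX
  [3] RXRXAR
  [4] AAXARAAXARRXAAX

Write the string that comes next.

Rewriting the 15 symbols of AAXARAAXARRXAAX one by one yields RX RX AR RX AAX RX RX AR RX AAX AAX AR RX RX AR; concatenated:

RXRXARRXAAXRXRXARRXAAXAAXARRXRXAR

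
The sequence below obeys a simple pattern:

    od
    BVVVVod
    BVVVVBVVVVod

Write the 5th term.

BVVVVBVVVVBVVVVBVVVVod

Each term is the previous one with BVVVV prepended.
From BVVVVBVVVVod, 2 further steps: BVVVVBVVVVod → BVVVVBVVVVBVVVVod → (answer).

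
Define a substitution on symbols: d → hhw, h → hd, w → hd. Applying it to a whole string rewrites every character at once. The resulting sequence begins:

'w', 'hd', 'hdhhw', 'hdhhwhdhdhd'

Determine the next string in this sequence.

hdhhwhdhdhdhdhhwhdhhwhdhhw

Rewriting each symbol of hdhhwhdhdhd: h→hd, d→hhw, h→hd, h→hd, w→hd, h→hd, d→hhw, h→hd, d→hhw, h→hd, d→hhw, which concatenates to hd hhw hd hd hd hd hhw hd hhw hd hhw.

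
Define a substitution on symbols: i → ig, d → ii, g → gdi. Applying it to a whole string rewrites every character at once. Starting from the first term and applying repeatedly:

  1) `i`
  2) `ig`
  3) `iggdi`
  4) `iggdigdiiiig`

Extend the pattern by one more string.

iggdigdiiiiggdiiiigigigiggdi

Rewriting each symbol of iggdigdiiiig: i→ig, g→gdi, g→gdi, d→ii, i→ig, g→gdi, d→ii, i→ig, i→ig, i→ig, i→ig, g→gdi, which concatenates to ig gdi gdi ii ig gdi ii ig ig ig ig gdi.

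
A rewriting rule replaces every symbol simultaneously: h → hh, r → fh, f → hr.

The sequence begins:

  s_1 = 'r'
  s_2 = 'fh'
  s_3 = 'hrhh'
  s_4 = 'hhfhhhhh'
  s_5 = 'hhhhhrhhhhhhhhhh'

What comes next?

Rewriting the 16 symbols of hhhhhrhhhhhhhhhh one by one yields hh hh hh hh hh fh hh hh hh hh hh hh hh hh hh hh; concatenated:

hhhhhhhhhhfhhhhhhhhhhhhhhhhhhhhh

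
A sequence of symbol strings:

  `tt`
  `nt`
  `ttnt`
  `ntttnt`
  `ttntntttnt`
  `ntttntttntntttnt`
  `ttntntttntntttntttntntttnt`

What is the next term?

Each term (from the third on) is the two preceding terms concatenated in order: term 3 = tt·nt = ttnt.
So term 8 is ntttntttntntttnt·ttntntttntntttntttntntttnt.

ntttntttntntttntttntntttntntttntttntntttnt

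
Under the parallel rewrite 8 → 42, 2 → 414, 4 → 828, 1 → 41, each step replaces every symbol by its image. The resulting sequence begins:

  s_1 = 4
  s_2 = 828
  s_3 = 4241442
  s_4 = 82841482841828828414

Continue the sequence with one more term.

Replace each of the 20 characters of 82841482841828828414 in place — 42 414 42 828 41 828 42 414 42 828 41 42 414 42 42 414 42 828 41 828 — and concatenate.

4241442828418284241442828414241442424144282841828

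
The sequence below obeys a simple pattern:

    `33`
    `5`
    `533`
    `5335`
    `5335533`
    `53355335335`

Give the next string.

533553353355335533

From term 3 onward, concatenate the last term with the second-to-last: 5·33 = 533, 533·5 = 5335, …
The next term joins 53355335335 and 5335533.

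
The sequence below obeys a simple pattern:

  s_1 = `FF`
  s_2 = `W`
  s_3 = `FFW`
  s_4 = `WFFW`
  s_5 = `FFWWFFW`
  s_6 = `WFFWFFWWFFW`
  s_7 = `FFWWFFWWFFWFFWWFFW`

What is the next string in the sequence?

WFFWFFWWFFWFFWWFFWWFFWFFWWFFW

From term 3 onward, concatenate the second-to-last term with the last: FF·W = FFW, W·FFW = WFFW, …
So term 8 is WFFWFFWWFFW·FFWWFFWWFFWFFWWFFW.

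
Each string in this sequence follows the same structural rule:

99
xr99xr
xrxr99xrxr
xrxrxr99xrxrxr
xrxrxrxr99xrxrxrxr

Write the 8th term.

xrxrxrxrxrxrxr99xrxrxrxrxrxrxr

Every step adds xr to the front and xr to the end of the previous string.
From xrxrxrxr99xrxrxrxr, 3 further steps: xrxrxrxr99xrxrxrxr → xrxrxrxrxr99xrxrxrxrxr → xrxrxrxrxrxr99xrxrxrxrxrxr → (answer).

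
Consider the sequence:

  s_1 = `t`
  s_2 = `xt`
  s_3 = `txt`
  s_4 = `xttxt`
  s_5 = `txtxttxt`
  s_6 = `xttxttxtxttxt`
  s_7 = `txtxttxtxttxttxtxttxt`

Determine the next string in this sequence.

From term 3 onward, concatenate the second-to-last term with the last: t·xt = txt, xt·txt = xttxt, …
Continuing: xttxttxtxttxt · txtxttxtxttxttxtxttxt gives term 8.

xttxttxtxttxttxtxttxtxttxttxtxttxt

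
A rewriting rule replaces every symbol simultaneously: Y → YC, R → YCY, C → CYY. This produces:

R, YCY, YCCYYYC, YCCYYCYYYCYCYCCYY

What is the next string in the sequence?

Rewriting the 17 symbols of YCCYYCYYYCYCYCCYY one by one yields YC CYY CYY YC YC CYY YC YC YC CYY YC CYY YC CYY CYY YC YC; concatenated:

YCCYYCYYYCYCCYYYCYCYCCYYYCCYYYCCYYCYYYCYC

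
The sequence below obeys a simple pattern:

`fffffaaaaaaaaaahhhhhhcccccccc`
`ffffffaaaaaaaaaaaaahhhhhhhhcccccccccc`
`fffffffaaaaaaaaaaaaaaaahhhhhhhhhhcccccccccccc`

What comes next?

ffffffffaaaaaaaaaaaaaaaaaaahhhhhhhhhhhhcccccccccccccc

The n-th term is n+2 f's then 3n+1 a's then 2n h's then 2n+2 c's, where the shown terms are n = 3, 4, 5.
At n = 6 the blocks have lengths 8, 19, 12, 14.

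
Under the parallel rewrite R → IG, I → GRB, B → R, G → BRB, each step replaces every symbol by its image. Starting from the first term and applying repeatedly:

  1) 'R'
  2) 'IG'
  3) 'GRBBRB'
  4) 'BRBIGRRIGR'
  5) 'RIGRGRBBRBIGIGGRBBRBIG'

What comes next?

IGGRBBRBIGBRBIGRRIGRGRBBRBGRBBRBBRBIGRRIGRGRBBRB

Applying the rule to each of the 22 symbols of RIGRGRBBRBIGIGGRBBRBIG gives the pieces IG GRB BRB IG BRB IG R R IG R GRB BRB GRB BRB BRB IG R R IG R GRB BRB, which concatenate to the answer.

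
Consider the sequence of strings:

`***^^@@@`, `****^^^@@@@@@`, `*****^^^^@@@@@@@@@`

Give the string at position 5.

*******^^^^^^@@@@@@@@@@@@@@@

The n-th term is n+2 *'s then n+1 ^'s then 3n @'s (n = 1, 2, …).
At n = 5 the blocks have lengths 7, 6, 15.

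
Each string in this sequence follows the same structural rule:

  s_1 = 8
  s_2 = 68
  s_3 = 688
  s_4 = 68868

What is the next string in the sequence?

68868688

Each term (from the third on) is the previous term followed by the one before it: term 3 = 68·8 = 688.
So term 5 is 68868·688.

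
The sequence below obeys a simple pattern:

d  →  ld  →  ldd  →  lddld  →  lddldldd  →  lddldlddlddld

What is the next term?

From term 3 onward, concatenate the last term with the second-to-last: ld·d = ldd, ldd·ld = lddld, …
So term 7 is lddldlddlddld·lddldldd.

lddldlddlddldlddldldd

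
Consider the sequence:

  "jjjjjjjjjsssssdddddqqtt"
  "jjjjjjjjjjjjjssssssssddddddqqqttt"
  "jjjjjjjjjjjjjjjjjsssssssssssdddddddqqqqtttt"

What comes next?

The n-th term is 4n+1 j's then 3n-1 s's then n+3 d's then n q's then n t's, where the shown terms are n = 2, 3, 4.
At n = 5 the blocks have lengths 21, 14, 8, 5, 5.

jjjjjjjjjjjjjjjjjjjjjssssssssssssssddddddddqqqqqttttt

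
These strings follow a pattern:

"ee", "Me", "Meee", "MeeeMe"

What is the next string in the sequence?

This is a Fibonacci-style word recurrence s(k) = s(k−1)·s(k−2): e.g. Me·ee = Meee.
The next term joins MeeeMe and Meee.

MeeeMeMeee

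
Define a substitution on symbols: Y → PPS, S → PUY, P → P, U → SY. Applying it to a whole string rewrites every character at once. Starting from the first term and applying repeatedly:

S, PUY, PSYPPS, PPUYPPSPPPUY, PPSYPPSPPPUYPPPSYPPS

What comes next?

PPPUYPPSPPPUYPPPSYPPSPPPPUYPPSPPPUY

Replace each of the 20 characters of PPSYPPSPPPUYPPPSYPPS in place — P P PUY PPS P P PUY P P P SY PPS P P P PUY PPS P P PUY — and concatenate.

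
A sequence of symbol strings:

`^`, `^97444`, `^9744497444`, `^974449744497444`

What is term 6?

^9744497444974449744497444

Every step adds 97444 to the end: s(k+1) = s(k)·97444.
From ^974449744497444, 2 further steps: ^974449744497444 → ^97444974449744497444 → (answer).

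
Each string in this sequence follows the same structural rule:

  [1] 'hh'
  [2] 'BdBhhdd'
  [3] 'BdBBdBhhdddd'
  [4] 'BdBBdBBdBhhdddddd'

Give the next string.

BdBBdBBdBBdBhhdddddddd

Every step adds BdB to the front and dd to the end of the previous string.
One more step from BdBBdBBdBhhdddddd gives the answer.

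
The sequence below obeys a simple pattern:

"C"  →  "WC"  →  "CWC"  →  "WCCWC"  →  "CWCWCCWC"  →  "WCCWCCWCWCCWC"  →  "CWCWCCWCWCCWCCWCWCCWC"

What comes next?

Each term (from the third on) is the two preceding terms concatenated in order: term 3 = C·WC = CWC.
The next term joins WCCWCCWCWCCWC and CWCWCCWCWCCWCCWCWCCWC.

WCCWCCWCWCCWCCWCWCCWCWCCWCCWCWCCWC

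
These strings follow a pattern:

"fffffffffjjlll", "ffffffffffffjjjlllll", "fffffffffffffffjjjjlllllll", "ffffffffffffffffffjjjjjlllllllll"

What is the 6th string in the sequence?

ffffffffffffffffffffffffjjjjjjjlllllllllllll

Each string has the form f^{3n+3} j^{n} l^{2n-1}, where the shown terms are n = 2, 3, 4, 5.
At n = 7 the blocks have lengths 24, 7, 13.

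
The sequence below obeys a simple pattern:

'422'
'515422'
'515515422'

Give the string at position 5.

515515515515422

Every step adds 515 at the front: s(k+1) = 515·s(k).
From 515515422, 2 further steps: 515515422 → 515515515422 → (answer).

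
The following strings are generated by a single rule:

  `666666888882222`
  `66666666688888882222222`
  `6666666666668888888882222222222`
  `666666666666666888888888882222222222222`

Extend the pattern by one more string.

66666666666666666688888888888882222222222222222

The n-th term is 3n+3 6's then 2n+3 8's then 3n+1 2's (n = 1, 2, …).
Setting n = 5 gives 18, 13, 16 characters in each block.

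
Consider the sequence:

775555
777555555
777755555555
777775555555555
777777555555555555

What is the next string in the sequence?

Term n consists of n 7's, followed by 2n 5's, where the shown terms are n = 2, 3, 4, 5, 6.
Setting n = 7 gives 7, 14 characters in each block.

777777755555555555555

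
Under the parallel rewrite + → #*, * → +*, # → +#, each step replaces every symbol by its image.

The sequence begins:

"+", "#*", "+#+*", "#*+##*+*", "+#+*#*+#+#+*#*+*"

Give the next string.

Applying the rule to each of the 16 symbols of +#+*#*+#+#+*#*+* gives the pieces #* +# #* +* +# +* #* +# #* +# #* +* +# +* #* +*, which concatenate to the answer.

#*+##*+*+#+*#*+##*+##*+*+#+*#*+*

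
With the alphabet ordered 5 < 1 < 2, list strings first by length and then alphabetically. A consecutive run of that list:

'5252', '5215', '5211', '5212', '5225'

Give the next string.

The successor of 5225 increments the rightmost position that isn't already 2 and resets every position after it to 5.

5221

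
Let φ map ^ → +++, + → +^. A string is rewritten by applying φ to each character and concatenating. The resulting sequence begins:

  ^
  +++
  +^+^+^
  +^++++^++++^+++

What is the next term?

+^++++^+^+^+^++++^+^+^+^++++^+^+^

φ(+^++++^++++^+++) expands symbol-by-symbol to +^ +++ +^ +^ +^ +^ +++ +^ +^ +^ +^ +++ +^ +^ +^; joining the 15 pieces gives the next term.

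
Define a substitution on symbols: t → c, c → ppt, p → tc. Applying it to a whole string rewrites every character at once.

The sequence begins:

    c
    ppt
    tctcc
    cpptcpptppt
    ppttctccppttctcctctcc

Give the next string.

Replace each of the 21 characters of ppttctccppttctcctctcc in place — tc tc c c ppt c ppt ppt tc tc c c ppt c ppt ppt c ppt c ppt ppt — and concatenate.

tctcccpptcpptppttctcccpptcpptpptcpptcpptppt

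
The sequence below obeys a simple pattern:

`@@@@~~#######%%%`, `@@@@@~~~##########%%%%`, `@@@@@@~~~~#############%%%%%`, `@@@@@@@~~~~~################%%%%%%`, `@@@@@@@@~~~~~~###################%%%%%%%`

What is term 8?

Reading off run lengths: @ runs 4, 5, 6, 7, 8; ~ runs 2, 3, 4, 5, 6; # runs 7, 10, 13, 16, 19; % runs 3, 4, 5, 6, 7 — each is linear in n, where the shown terms are n = 2, 3, 4, 5, 6.
For term 8, n = 9, so the run lengths are 11, 9, 28, 10.

@@@@@@@@@@@~~~~~~~~~############################%%%%%%%%%%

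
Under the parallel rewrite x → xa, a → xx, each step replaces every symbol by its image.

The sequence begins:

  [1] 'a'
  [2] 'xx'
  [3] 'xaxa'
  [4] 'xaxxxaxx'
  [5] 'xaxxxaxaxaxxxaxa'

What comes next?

Replace each of the 16 characters of xaxxxaxaxaxxxaxa in place — xa xx xa xa xa xx xa xx xa xx xa xa xa xx xa xx — and concatenate.

xaxxxaxaxaxxxaxxxaxxxaxaxaxxxaxx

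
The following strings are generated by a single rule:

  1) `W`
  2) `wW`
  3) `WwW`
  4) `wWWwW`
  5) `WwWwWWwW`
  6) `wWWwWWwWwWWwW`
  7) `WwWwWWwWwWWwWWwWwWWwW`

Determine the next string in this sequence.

This is a Fibonacci-style word recurrence s(k) = s(k−2)·s(k−1): e.g. W·wW = WwW.
The next term joins wWWwWWwWwWWwW and WwWwWWwWwWWwWWwWwWWwW.

wWWwWWwWwWWwWWwWwWWwWwWWwWWwWwWWwW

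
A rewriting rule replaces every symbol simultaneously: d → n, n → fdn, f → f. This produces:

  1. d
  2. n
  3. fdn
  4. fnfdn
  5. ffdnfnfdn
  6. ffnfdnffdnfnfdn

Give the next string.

Rewriting the 15 symbols of ffnfdnffdnfnfdn one by one yields f f fdn f n fdn f f n fdn f fdn f n fdn; concatenated:

fffdnfnfdnffnfdnffdnfnfdn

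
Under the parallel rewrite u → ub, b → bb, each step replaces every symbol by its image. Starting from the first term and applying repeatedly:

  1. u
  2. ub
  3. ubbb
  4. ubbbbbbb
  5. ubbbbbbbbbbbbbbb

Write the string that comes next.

ubbbbbbbbbbbbbbbbbbbbbbbbbbbbbbb

φ(ubbbbbbbbbbbbbbb) expands symbol-by-symbol to ub bb bb bb bb bb bb bb bb bb bb bb bb bb bb bb; joining the 16 pieces gives the next term.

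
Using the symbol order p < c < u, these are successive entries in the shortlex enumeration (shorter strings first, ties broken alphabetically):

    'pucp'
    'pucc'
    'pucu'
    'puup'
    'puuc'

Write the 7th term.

cppp

Continuing the enumeration 2 steps past puuc: puuc → puuu → (answer).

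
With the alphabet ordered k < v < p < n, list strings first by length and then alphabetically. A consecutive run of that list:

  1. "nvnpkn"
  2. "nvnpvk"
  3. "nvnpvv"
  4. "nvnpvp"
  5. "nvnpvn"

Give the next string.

Treat nvnpvn as a base-4 numeral over the given alphabet and add one, carrying through any trailing n's.

nvnppk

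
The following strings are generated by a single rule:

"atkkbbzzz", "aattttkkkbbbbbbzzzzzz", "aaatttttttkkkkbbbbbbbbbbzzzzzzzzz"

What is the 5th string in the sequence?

aaaaatttttttttttttkkkkkkbbbbbbbbbbbbbbbbbbzzzzzzzzzzzzzzz

Each string has the form a^{n} t^{3n-2} k^{n+1} b^{4n-2} z^{3n} (n = 1, 2, …).
For term 5, n = 5, so the run lengths are 5, 13, 6, 18, 15.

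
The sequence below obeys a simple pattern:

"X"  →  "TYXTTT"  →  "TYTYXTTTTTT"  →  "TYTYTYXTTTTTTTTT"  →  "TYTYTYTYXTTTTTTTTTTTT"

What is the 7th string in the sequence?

TYTYTYTYTYTYXTTTTTTTTTTTTTTTTTT

s(k+1) = TY·s(k)·TTT, so each term gains TY as a prefix and TTT as a suffix.
From TYTYTYTYXTTTTTTTTTTTT, 2 further steps: TYTYTYTYXTTTTTTTTTTTT → TYTYTYTYTYXTTTTTTTTTTTTTTT → (answer).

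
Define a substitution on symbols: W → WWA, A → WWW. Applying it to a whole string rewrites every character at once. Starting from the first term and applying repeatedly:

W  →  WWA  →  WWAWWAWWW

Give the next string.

WWAWWAWWWWWAWWAWWWWWAWWAWWA

Apply φ to WWAWWAWWW symbol by symbol: W→WWA, W→WWA, A→WWW, W→WWA, W→WWA, A→WWW, W→WWA, W→WWA, W→WWA; joined: WWA WWA WWW WWA WWA WWW WWA WWA WWA.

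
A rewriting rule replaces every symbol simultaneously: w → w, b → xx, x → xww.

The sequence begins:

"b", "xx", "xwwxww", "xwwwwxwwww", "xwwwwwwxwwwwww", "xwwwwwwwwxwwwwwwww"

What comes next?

Rewriting the 18 symbols of xwwwwwwwwxwwwwwwww one by one yields xww w w w w w w w w xww w w w w w w w w; concatenated:

xwwwwwwwwwwxwwwwwwwwww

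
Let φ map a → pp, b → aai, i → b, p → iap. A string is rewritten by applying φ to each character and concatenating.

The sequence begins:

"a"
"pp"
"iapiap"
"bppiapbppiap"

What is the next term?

aaiiapiapbppiapaaiiapiapbppiap

Apply φ to bppiapbppiap symbol by symbol: b→aai, p→iap, p→iap, i→b, a→pp, p→iap, b→aai, p→iap, p→iap, i→b, a→pp, p→iap; joined: aai iap iap b pp iap aai iap iap b pp iap.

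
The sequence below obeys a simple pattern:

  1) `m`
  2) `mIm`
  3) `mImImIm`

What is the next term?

mImImImImImImIm

s(k+1) = s(k)·I·s(k) — each term doubles the last with 'I' between the halves.
So the next term is two copies of mImImIm with 'I' between the halves.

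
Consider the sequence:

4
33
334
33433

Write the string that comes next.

33433334

This is a Fibonacci-style word recurrence s(k) = s(k−1)·s(k−2): e.g. 33·4 = 334.
Continuing: 33433 · 334 gives term 5.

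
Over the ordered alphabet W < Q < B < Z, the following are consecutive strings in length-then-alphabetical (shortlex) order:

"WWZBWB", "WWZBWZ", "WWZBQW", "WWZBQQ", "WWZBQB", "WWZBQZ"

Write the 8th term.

Advancing 2 positions from WWZBQZ through WWZBQZ → WWZBBW reaches term 8.

WWZBBQ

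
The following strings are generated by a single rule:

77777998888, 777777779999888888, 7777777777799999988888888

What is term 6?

The n-th term is 3n-1 7's then 2n-2 9's then 2n 8's, where the shown terms are n = 2, 3, 4.
Setting n = 7 gives 20, 12, 14 characters in each block.

7777777777777777777799999999999988888888888888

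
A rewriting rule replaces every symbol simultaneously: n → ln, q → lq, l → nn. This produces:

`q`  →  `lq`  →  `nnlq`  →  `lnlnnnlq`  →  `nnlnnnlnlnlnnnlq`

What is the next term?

lnlnnnlnlnlnnnlnnnlnnnlnlnlnnnlq

Replace each of the 16 characters of nnlnnnlnlnlnnnlq in place — ln ln nn ln ln ln nn ln nn ln nn ln ln ln nn lq — and concatenate.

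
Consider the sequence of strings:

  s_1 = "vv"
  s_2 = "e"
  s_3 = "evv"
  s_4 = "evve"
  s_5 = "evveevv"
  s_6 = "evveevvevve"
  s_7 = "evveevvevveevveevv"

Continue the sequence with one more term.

evveevvevveevveevvevveevvevve

This is a Fibonacci-style word recurrence s(k) = s(k−1)·s(k−2): e.g. e·vv = evv.
So term 8 is evveevvevveevveevv·evveevvevve.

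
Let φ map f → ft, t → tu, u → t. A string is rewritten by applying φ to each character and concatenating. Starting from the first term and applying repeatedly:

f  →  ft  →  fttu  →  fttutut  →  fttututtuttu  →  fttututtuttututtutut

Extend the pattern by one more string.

fttututtuttututtututtuttututtuttu

φ(fttututtuttututtutut) expands symbol-by-symbol to ft tu tu t tu t tu tu t tu tu t tu t tu tu t tu t tu; joining the 20 pieces gives the next term.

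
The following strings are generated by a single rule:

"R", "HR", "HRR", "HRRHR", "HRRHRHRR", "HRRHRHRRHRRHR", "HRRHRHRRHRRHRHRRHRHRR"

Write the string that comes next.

From term 3 onward, concatenate the last term with the second-to-last: HR·R = HRR, HRR·HR = HRRHR, …
So term 8 is HRRHRHRRHRRHRHRRHRHRR·HRRHRHRRHRRHR.

HRRHRHRRHRRHRHRRHRHRRHRRHRHRRHRRHR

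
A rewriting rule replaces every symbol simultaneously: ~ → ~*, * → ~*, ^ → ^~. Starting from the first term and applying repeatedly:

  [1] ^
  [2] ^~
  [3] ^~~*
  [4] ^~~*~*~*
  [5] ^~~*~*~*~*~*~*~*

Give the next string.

Rewriting the 16 symbols of ^~~*~*~*~*~*~*~* one by one yields ^~ ~* ~* ~* ~* ~* ~* ~* ~* ~* ~* ~* ~* ~* ~* ~*; concatenated:

^~~*~*~*~*~*~*~*~*~*~*~*~*~*~*~*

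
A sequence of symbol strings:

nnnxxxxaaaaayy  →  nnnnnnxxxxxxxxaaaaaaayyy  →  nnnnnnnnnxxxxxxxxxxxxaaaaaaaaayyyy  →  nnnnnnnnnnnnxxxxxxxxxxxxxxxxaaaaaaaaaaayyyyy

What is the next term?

nnnnnnnnnnnnnnnxxxxxxxxxxxxxxxxxxxxaaaaaaaaaaaaayyyyyy

Reading off run lengths: n runs 3, 6, 9, 12; x runs 4, 8, 12, 16; a runs 5, 7, 9, 11; y runs 2, 3, 4, 5 — each is linear in n (n = 1, 2, …).
For the next term, n = 5, so the run lengths are 15, 20, 13, 6.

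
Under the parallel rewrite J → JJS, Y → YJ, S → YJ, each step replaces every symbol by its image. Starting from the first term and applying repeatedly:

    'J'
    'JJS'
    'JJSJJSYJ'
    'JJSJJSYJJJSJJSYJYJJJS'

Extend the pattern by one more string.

JJSJJSYJJJSJJSYJYJJJSJJSJJSYJJJSJJSYJYJJJSYJJJSJJSJJSYJ

Applying the rule to each of the 21 symbols of JJSJJSYJJJSJJSYJYJJJS gives the pieces JJS JJS YJ JJS JJS YJ YJ JJS JJS JJS YJ JJS JJS YJ YJ JJS YJ JJS JJS JJS YJ, which concatenate to the answer.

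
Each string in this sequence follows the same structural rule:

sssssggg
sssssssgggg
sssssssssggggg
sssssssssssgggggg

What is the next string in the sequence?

sssssssssssssggggggg

Reading off run lengths: s runs 5, 7, 9, 11; g runs 3, 4, 5, 6 — each is linear in n, where the shown terms are n = 2, 3, 4, 5.
At n = 6 the blocks have lengths 13, 7.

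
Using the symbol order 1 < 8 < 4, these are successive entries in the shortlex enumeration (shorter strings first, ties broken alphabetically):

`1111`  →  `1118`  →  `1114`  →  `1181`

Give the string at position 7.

1141

Stepping forward 3 times from 1181: 1181 → 1188 → 1184, then the target.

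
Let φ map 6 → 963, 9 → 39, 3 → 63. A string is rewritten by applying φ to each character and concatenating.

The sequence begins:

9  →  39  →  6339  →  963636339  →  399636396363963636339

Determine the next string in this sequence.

Rewriting the 21 symbols of 399636396363963636339 one by one yields 63 39 39 963 63 963 63 39 963 63 963 63 39 963 63 963 63 963 63 63 39; concatenated:

6339399636396363399636396363399636396363963636339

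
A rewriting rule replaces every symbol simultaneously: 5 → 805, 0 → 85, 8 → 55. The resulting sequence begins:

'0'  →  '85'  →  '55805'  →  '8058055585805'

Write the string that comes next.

Applying the rule to each of the 13 symbols of 8058055585805 gives the pieces 55 85 805 55 85 805 805 805 55 805 55 85 805, which concatenate to the answer.

55858055585805805805558055585805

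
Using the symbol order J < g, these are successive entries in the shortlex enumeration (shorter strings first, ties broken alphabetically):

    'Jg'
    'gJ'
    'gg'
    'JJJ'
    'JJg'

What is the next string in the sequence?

JgJ

Treat JJg as a base-2 numeral over the given alphabet and add one, carrying through any trailing g's.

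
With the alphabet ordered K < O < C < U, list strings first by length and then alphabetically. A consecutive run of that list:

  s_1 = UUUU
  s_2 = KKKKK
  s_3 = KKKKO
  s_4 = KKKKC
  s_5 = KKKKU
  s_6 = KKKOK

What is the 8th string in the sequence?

Continuing the enumeration 2 steps past KKKOK: KKKOK → KKKOO → (answer).

KKKOC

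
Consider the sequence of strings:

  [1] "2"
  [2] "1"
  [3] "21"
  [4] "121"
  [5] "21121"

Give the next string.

Each term (from the third on) is the two preceding terms concatenated in order: term 3 = 2·1 = 21.
The next term joins 121 and 21121.

12121121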